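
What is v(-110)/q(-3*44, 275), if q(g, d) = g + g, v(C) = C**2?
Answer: -275/6 ≈ -45.833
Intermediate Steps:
q(g, d) = 2*g
v(-110)/q(-3*44, 275) = (-110)**2/((2*(-3*44))) = 12100/((2*(-132))) = 12100/(-264) = 12100*(-1/264) = -275/6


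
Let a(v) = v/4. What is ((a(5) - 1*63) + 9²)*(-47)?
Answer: -3619/4 ≈ -904.75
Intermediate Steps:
a(v) = v/4 (a(v) = v*(¼) = v/4)
((a(5) - 1*63) + 9²)*(-47) = (((¼)*5 - 1*63) + 9²)*(-47) = ((5/4 - 63) + 81)*(-47) = (-247/4 + 81)*(-47) = (77/4)*(-47) = -3619/4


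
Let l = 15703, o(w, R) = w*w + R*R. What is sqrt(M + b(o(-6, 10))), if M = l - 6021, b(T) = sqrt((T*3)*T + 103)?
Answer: sqrt(9682 + sqrt(55591)) ≈ 99.588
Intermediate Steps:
o(w, R) = R**2 + w**2 (o(w, R) = w**2 + R**2 = R**2 + w**2)
b(T) = sqrt(103 + 3*T**2) (b(T) = sqrt((3*T)*T + 103) = sqrt(3*T**2 + 103) = sqrt(103 + 3*T**2))
M = 9682 (M = 15703 - 6021 = 9682)
sqrt(M + b(o(-6, 10))) = sqrt(9682 + sqrt(103 + 3*(10**2 + (-6)**2)**2)) = sqrt(9682 + sqrt(103 + 3*(100 + 36)**2)) = sqrt(9682 + sqrt(103 + 3*136**2)) = sqrt(9682 + sqrt(103 + 3*18496)) = sqrt(9682 + sqrt(103 + 55488)) = sqrt(9682 + sqrt(55591))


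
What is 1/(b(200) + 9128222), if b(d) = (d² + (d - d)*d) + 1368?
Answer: 1/9169590 ≈ 1.0906e-7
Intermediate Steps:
b(d) = 1368 + d² (b(d) = (d² + 0*d) + 1368 = (d² + 0) + 1368 = d² + 1368 = 1368 + d²)
1/(b(200) + 9128222) = 1/((1368 + 200²) + 9128222) = 1/((1368 + 40000) + 9128222) = 1/(41368 + 9128222) = 1/9169590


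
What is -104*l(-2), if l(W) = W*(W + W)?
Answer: -832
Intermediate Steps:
l(W) = 2*W**2 (l(W) = W*(2*W) = 2*W**2)
-104*l(-2) = -208*(-2)**2 = -208*4 = -104*8 = -832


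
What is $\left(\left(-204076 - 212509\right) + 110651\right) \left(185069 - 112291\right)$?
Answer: $-22265264652$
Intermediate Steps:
$\left(\left(-204076 - 212509\right) + 110651\right) \left(185069 - 112291\right) = \left(\left(-204076 - 212509\right) + 110651\right) 72778 = \left(-416585 + 110651\right) 72778 = \left(-305934\right) 72778 = -22265264652$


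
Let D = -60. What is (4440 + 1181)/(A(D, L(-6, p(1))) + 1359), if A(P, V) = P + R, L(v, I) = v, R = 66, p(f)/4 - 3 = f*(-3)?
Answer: 803/195 ≈ 4.1180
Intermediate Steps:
p(f) = 12 - 12*f (p(f) = 12 + 4*(f*(-3)) = 12 + 4*(-3*f) = 12 - 12*f)
A(P, V) = 66 + P (A(P, V) = P + 66 = 66 + P)
(4440 + 1181)/(A(D, L(-6, p(1))) + 1359) = (4440 + 1181)/((66 - 60) + 1359) = 5621/(6 + 1359) = 5621/1365 = 5621*(1/1365) = 803/195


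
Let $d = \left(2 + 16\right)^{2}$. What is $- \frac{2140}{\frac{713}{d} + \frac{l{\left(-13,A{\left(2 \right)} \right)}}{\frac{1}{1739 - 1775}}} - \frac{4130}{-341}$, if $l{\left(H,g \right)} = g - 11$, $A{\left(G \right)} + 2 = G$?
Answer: $\frac{296404450}{43994797} \approx 6.7373$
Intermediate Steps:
$A{\left(G \right)} = -2 + G$
$l{\left(H,g \right)} = -11 + g$ ($l{\left(H,g \right)} = g - 11 = -11 + g$)
$d = 324$ ($d = 18^{2} = 324$)
$- \frac{2140}{\frac{713}{d} + \frac{l{\left(-13,A{\left(2 \right)} \right)}}{\frac{1}{1739 - 1775}}} - \frac{4130}{-341} = - \frac{2140}{\frac{713}{324} + \frac{-11 + \left(-2 + 2\right)}{\frac{1}{1739 - 1775}}} - \frac{4130}{-341} = - \frac{2140}{713 \cdot \frac{1}{324} + \frac{-11 + 0}{\frac{1}{-36}}} - - \frac{4130}{341} = - \frac{2140}{\frac{713}{324} - \frac{11}{- \frac{1}{36}}} + \frac{4130}{341} = - \frac{2140}{\frac{713}{324} - -396} + \frac{4130}{341} = - \frac{2140}{\frac{713}{324} + 396} + \frac{4130}{341} = - \frac{2140}{\frac{129017}{324}} + \frac{4130}{341} = \left(-2140\right) \frac{324}{129017} + \frac{4130}{341} = - \frac{693360}{129017} + \frac{4130}{341} = \frac{296404450}{43994797}$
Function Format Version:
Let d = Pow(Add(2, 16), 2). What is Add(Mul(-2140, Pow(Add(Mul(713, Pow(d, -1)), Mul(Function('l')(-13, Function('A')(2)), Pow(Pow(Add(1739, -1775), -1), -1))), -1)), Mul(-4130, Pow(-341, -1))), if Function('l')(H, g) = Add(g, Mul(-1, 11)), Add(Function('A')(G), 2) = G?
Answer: Rational(296404450, 43994797) ≈ 6.7373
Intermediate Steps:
Function('A')(G) = Add(-2, G)
Function('l')(H, g) = Add(-11, g) (Function('l')(H, g) = Add(g, -11) = Add(-11, g))
d = 324 (d = Pow(18, 2) = 324)
Add(Mul(-2140, Pow(Add(Mul(713, Pow(d, -1)), Mul(Function('l')(-13, Function('A')(2)), Pow(Pow(Add(1739, -1775), -1), -1))), -1)), Mul(-4130, Pow(-341, -1))) = Add(Mul(-2140, Pow(Add(Mul(713, Pow(324, -1)), Mul(Add(-11, Add(-2, 2)), Pow(Pow(Add(1739, -1775), -1), -1))), -1)), Mul(-4130, Pow(-341, -1))) = Add(Mul(-2140, Pow(Add(Mul(713, Rational(1, 324)), Mul(Add(-11, 0), Pow(Pow(-36, -1), -1))), -1)), Mul(-4130, Rational(-1, 341))) = Add(Mul(-2140, Pow(Add(Rational(713, 324), Mul(-11, Pow(Rational(-1, 36), -1))), -1)), Rational(4130, 341)) = Add(Mul(-2140, Pow(Add(Rational(713, 324), Mul(-11, -36)), -1)), Rational(4130, 341)) = Add(Mul(-2140, Pow(Add(Rational(713, 324), 396), -1)), Rational(4130, 341)) = Add(Mul(-2140, Pow(Rational(129017, 324), -1)), Rational(4130, 341)) = Add(Mul(-2140, Rational(324, 129017)), Rational(4130, 341)) = Add(Rational(-693360, 129017), Rational(4130, 341)) = Rational(296404450, 43994797)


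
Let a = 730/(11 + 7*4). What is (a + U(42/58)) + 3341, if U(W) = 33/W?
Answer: 929644/273 ≈ 3405.3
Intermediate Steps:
a = 730/39 (a = 730/(11 + 28) = 730/39 ≈ 18.718)
(a + U(42/58)) + 3341 = (730/39 + 33/((42/58))) + 3341 = (730/39 + 33/((42*(1/58)))) + 3341 = (730/39 + 33/(21/29)) + 3341 = (730/39 + 33*(29/21)) + 3341 = (730/39 + 319/7) + 3341 = 17551/273 + 3341 = 929644/273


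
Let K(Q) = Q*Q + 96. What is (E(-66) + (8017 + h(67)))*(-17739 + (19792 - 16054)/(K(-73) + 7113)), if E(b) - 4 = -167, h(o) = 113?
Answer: -885961646574/6269 ≈ -1.4132e+8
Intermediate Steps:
E(b) = -163 (E(b) = 4 - 167 = -163)
K(Q) = 96 + Q² (K(Q) = Q² + 96 = 96 + Q²)
(E(-66) + (8017 + h(67)))*(-17739 + (19792 - 16054)/(K(-73) + 7113)) = (-163 + (8017 + 113))*(-17739 + (19792 - 16054)/((96 + (-73)²) + 7113)) = (-163 + 8130)*(-17739 + 3738/((96 + 5329) + 7113)) = 7967*(-17739 + 3738/(5425 + 7113)) = 7967*(-17739 + 3738/12538) = 7967*(-17739 + 3738*(1/12538)) = 7967*(-17739 + 1869/6269) = 7967*(-111203922/6269) = -885961646574/6269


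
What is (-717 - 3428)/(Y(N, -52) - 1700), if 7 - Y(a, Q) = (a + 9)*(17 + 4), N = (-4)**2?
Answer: 4145/2218 ≈ 1.8688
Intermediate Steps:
N = 16
Y(a, Q) = -182 - 21*a (Y(a, Q) = 7 - (a + 9)*(17 + 4) = 7 - (9 + a)*21 = 7 - (189 + 21*a) = 7 + (-189 - 21*a) = -182 - 21*a)
(-717 - 3428)/(Y(N, -52) - 1700) = (-717 - 3428)/((-182 - 21*16) - 1700) = -4145/((-182 - 336) - 1700) = -4145/(-518 - 1700) = -4145/(-2218) = -4145*(-1/2218) = 4145/2218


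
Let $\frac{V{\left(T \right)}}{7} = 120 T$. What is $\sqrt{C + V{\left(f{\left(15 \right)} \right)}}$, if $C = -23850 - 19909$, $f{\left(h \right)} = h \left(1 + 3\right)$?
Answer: $\sqrt{6641} \approx 81.492$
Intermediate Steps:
$f{\left(h \right)} = 4 h$ ($f{\left(h \right)} = h 4 = 4 h$)
$C = -43759$ ($C = -23850 - 19909 = -43759$)
$V{\left(T \right)} = 840 T$ ($V{\left(T \right)} = 7 \cdot 120 T = 840 T$)
$\sqrt{C + V{\left(f{\left(15 \right)} \right)}} = \sqrt{-43759 + 840 \cdot 4 \cdot 15} = \sqrt{-43759 + 840 \cdot 60} = \sqrt{-43759 + 50400} = \sqrt{6641}$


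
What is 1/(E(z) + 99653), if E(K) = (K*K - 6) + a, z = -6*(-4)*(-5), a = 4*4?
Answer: 1/114063 ≈ 8.7671e-6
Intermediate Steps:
a = 16
z = -120 (z = 24*(-5) = -120)
E(K) = 10 + K² (E(K) = (K*K - 6) + 16 = (K² - 6) + 16 = (-6 + K²) + 16 = 10 + K²)
1/(E(z) + 99653) = 1/((10 + (-120)²) + 99653) = 1/((10 + 14400) + 99653) = 1/(14410 + 99653) = 1/114063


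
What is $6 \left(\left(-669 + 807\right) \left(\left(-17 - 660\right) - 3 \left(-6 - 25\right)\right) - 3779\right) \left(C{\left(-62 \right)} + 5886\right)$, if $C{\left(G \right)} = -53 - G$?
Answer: $-2984202270$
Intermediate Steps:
$6 \left(\left(-669 + 807\right) \left(\left(-17 - 660\right) - 3 \left(-6 - 25\right)\right) - 3779\right) \left(C{\left(-62 \right)} + 5886\right) = 6 \left(\left(-669 + 807\right) \left(\left(-17 - 660\right) - 3 \left(-6 - 25\right)\right) - 3779\right) \left(\left(-53 - -62\right) + 5886\right) = 6 \left(138 \left(\left(-17 - 660\right) - -93\right) - 3779\right) \left(\left(-53 + 62\right) + 5886\right) = 6 \left(138 \left(-677 + 93\right) - 3779\right) \left(9 + 5886\right) = 6 \left(138 \left(-584\right) - 3779\right) 5895 = 6 \left(-80592 - 3779\right) 5895 = 6 \left(\left(-84371\right) 5895\right) = 6 \left(-497367045\right) = -2984202270$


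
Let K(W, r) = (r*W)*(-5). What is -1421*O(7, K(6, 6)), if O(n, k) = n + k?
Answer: 245833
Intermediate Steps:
K(W, r) = -5*W*r (K(W, r) = (W*r)*(-5) = -5*W*r)
O(n, k) = k + n
-1421*O(7, K(6, 6)) = -1421*(-5*6*6 + 7) = -1421*(-180 + 7) = -1421*(-173) = 245833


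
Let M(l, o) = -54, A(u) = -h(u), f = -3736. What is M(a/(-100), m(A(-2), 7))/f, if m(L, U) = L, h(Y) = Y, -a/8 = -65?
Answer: 27/1868 ≈ 0.014454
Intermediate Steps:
a = 520 (a = -8*(-65) = 520)
A(u) = -u
M(a/(-100), m(A(-2), 7))/f = -54/(-3736) = -54*(-1/3736) = 27/1868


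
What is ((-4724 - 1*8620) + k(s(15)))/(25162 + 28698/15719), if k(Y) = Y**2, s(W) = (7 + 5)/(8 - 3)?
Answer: -327599679/618047150 ≈ -0.53006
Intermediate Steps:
s(W) = 12/5
((-4724 - 1*8620) + k(s(15)))/(25162 + 28698/15719) = ((-4724 - 1*8620) + (12/5)**2)/(25162 + 28698/15719) = ((-4724 - 8620) + 144/25)/(25162 + 28698*(1/15719)) = (-13344 + 144/25)/(25162 + 28698/15719) = -333456/(25*395550176/15719) = -333456/25*15719/395550176 = -327599679/618047150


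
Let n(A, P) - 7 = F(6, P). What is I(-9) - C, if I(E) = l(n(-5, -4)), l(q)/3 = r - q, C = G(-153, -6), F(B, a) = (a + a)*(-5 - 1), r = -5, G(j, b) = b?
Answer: -174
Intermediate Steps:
F(B, a) = -12*a (F(B, a) = (2*a)*(-6) = -12*a)
n(A, P) = 7 - 12*P
C = -6
l(q) = -15 - 3*q (l(q) = 3*(-5 - q) = -15 - 3*q)
I(E) = -180 (I(E) = -15 - 3*(7 - 12*(-4)) = -15 - 3*(7 + 48) = -15 - 3*55 = -15 - 165 = -180)
I(-9) - C = -180 - 1*(-6) = -180 + 6 = -174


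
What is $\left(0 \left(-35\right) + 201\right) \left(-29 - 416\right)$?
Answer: $-89445$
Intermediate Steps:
$\left(0 \left(-35\right) + 201\right) \left(-29 - 416\right) = \left(0 + 201\right) \left(-445\right) = 201 \left(-445\right) = -89445$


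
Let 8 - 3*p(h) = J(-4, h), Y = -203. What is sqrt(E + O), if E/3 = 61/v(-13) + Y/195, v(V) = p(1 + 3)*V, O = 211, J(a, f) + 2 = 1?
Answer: sqrt(858455)/65 ≈ 14.254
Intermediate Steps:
J(a, f) = -1 (J(a, f) = -2 + 1 = -1)
p(h) = 3 (p(h) = 8/3 - 1/3*(-1) = 8/3 + 1/3 = 3)
v(V) = 3*V
E = -508/65 (E = 3*(61/((3*(-13))) - 203/195) = 3*(61/(-39) - 203*1/195) = 3*(61*(-1/39) - 203/195) = 3*(-61/39 - 203/195) = 3*(-508/195) = -508/65 ≈ -7.8154)
sqrt(E + O) = sqrt(-508/65 + 211) = sqrt(13207/65) = sqrt(858455)/65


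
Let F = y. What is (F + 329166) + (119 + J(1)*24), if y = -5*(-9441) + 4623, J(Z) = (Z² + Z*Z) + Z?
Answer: 381185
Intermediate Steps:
J(Z) = Z + 2*Z² (J(Z) = (Z² + Z²) + Z = 2*Z² + Z = Z + 2*Z²)
y = 51828 (y = 47205 + 4623 = 51828)
F = 51828
(F + 329166) + (119 + J(1)*24) = (51828 + 329166) + (119 + (1*(1 + 2*1))*24) = 380994 + (119 + (1*(1 + 2))*24) = 380994 + (119 + (1*3)*24) = 380994 + (119 + 3*24) = 380994 + (119 + 72) = 380994 + 191 = 381185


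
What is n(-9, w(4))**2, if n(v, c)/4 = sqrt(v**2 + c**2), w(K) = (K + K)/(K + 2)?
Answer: 11920/9 ≈ 1324.4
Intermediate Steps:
w(K) = 2*K/(2 + K) (w(K) = (2*K)/(2 + K) = 2*K/(2 + K))
n(v, c) = 4*sqrt(c**2 + v**2) (n(v, c) = 4*sqrt(v**2 + c**2) = 4*sqrt(c**2 + v**2))
n(-9, w(4))**2 = (4*sqrt((2*4/(2 + 4))**2 + (-9)**2))**2 = (4*sqrt((2*4/6)**2 + 81))**2 = (4*sqrt((2*4*(1/6))**2 + 81))**2 = (4*sqrt((4/3)**2 + 81))**2 = (4*sqrt(16/9 + 81))**2 = (4*sqrt(745/9))**2 = (4*(sqrt(745)/3))**2 = (4*sqrt(745)/3)**2 = 11920/9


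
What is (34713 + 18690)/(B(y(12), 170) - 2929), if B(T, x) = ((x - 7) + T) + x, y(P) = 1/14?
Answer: -747642/36343 ≈ -20.572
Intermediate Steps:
y(P) = 1/14
B(T, x) = -7 + T + 2*x (B(T, x) = ((-7 + x) + T) + x = (-7 + T + x) + x = -7 + T + 2*x)
(34713 + 18690)/(B(y(12), 170) - 2929) = (34713 + 18690)/((-7 + 1/14 + 2*170) - 2929) = 53403/((-7 + 1/14 + 340) - 2929) = 53403/(4663/14 - 2929) = 53403/(-36343/14) = 53403*(-14/36343) = -747642/36343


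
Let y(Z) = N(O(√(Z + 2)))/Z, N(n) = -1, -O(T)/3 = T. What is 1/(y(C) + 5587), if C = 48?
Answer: 48/268175 ≈ 0.00017899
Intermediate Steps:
O(T) = -3*T
y(Z) = -1/Z
1/(y(C) + 5587) = 1/(-1/48 + 5587) = 1/(268175/48) = 48/268175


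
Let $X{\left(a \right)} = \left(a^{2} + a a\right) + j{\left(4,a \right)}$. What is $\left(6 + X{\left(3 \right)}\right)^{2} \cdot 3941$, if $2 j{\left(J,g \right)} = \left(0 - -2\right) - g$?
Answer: $\frac{8705669}{4} \approx 2.1764 \cdot 10^{6}$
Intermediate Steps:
$j{\left(J,g \right)} = 1 - \frac{g}{2}$ ($j{\left(J,g \right)} = \frac{\left(0 - -2\right) - g}{2} = \frac{\left(0 + 2\right) - g}{2} = \frac{2 - g}{2} = 1 - \frac{g}{2}$)
$X{\left(a \right)} = 1 + 2 a^{2} - \frac{a}{2}$ ($X{\left(a \right)} = \left(a^{2} + a a\right) - \left(-1 + \frac{a}{2}\right) = \left(a^{2} + a^{2}\right) - \left(-1 + \frac{a}{2}\right) = 2 a^{2} - \left(-1 + \frac{a}{2}\right) = 1 + 2 a^{2} - \frac{a}{2}$)
$\left(6 + X{\left(3 \right)}\right)^{2} \cdot 3941 = \left(6 + \left(1 + 2 \cdot 3^{2} - \frac{3}{2}\right)\right)^{2} \cdot 3941 = \left(6 + \left(1 + 2 \cdot 9 - \frac{3}{2}\right)\right)^{2} \cdot 3941 = \left(6 + \left(1 + 18 - \frac{3}{2}\right)\right)^{2} \cdot 3941 = \left(6 + \frac{35}{2}\right)^{2} \cdot 3941 = \left(\frac{47}{2}\right)^{2} \cdot 3941 = \frac{2209}{4} \cdot 3941 = \frac{8705669}{4}$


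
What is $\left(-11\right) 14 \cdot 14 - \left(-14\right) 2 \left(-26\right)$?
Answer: $-2884$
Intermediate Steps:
$\left(-11\right) 14 \cdot 14 - \left(-14\right) 2 \left(-26\right) = \left(-154\right) 14 - \left(-28\right) \left(-26\right) = -2156 - 728 = -2884$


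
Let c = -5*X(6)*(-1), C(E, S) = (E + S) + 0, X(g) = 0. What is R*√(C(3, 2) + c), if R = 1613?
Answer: 1613*√5 ≈ 3606.8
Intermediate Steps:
C(E, S) = E + S
c = 0 (c = -5*0*(-1) = 0*(-1) = 0)
R*√(C(3, 2) + c) = 1613*√((3 + 2) + 0) = 1613*√(5 + 0) = 1613*√5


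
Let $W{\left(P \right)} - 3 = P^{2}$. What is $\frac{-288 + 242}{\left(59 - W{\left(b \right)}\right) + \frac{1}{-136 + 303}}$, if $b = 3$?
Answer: $- \frac{3841}{3925} \approx -0.9786$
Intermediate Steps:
$W{\left(P \right)} = 3 + P^{2}$
$\frac{-288 + 242}{\left(59 - W{\left(b \right)}\right) + \frac{1}{-136 + 303}} = \frac{-288 + 242}{\left(59 - \left(3 + 3^{2}\right)\right) + \frac{1}{-136 + 303}} = - \frac{46}{\left(59 - \left(3 + 9\right)\right) + \frac{1}{167}} = - \frac{46}{\left(59 - 12\right) + \frac{1}{167}} = - \frac{46}{47 + \frac{1}{167}} = - \frac{46}{\frac{7850}{167}} = \left(-46\right) \frac{167}{7850} = - \frac{3841}{3925}$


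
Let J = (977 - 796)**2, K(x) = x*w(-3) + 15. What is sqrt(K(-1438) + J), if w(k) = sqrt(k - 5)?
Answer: 2*sqrt(8194 - 719*I*sqrt(2)) ≈ 181.39 - 11.212*I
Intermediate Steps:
w(k) = sqrt(-5 + k)
K(x) = 15 + 2*I*x*sqrt(2) (K(x) = x*sqrt(-5 - 3) + 15 = x*sqrt(-8) + 15 = x*(2*I*sqrt(2)) + 15 = 2*I*x*sqrt(2) + 15 = 15 + 2*I*x*sqrt(2))
J = 32761 (J = 181**2 = 32761)
sqrt(K(-1438) + J) = sqrt((15 + 2*I*(-1438)*sqrt(2)) + 32761) = sqrt((15 - 2876*I*sqrt(2)) + 32761) = sqrt(32776 - 2876*I*sqrt(2))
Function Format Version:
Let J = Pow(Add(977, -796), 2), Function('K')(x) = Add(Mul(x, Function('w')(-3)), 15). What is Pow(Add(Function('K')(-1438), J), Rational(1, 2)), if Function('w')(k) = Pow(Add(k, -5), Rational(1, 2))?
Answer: Mul(2, Pow(Add(8194, Mul(-719, I, Pow(2, Rational(1, 2)))), Rational(1, 2))) ≈ Add(181.39, Mul(-11.212, I))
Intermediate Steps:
Function('w')(k) = Pow(Add(-5, k), Rational(1, 2))
Function('K')(x) = Add(15, Mul(2, I, x, Pow(2, Rational(1, 2)))) (Function('K')(x) = Add(Mul(x, Pow(Add(-5, -3), Rational(1, 2))), 15) = Add(Mul(x, Pow(-8, Rational(1, 2))), 15) = Add(Mul(x, Mul(2, I, Pow(2, Rational(1, 2)))), 15) = Add(Mul(2, I, x, Pow(2, Rational(1, 2))), 15) = Add(15, Mul(2, I, x, Pow(2, Rational(1, 2)))))
J = 32761 (J = Pow(181, 2) = 32761)
Pow(Add(Function('K')(-1438), J), Rational(1, 2)) = Pow(Add(Add(15, Mul(2, I, -1438, Pow(2, Rational(1, 2)))), 32761), Rational(1, 2)) = Pow(Add(Add(15, Mul(-2876, I, Pow(2, Rational(1, 2)))), 32761), Rational(1, 2)) = Pow(Add(32776, Mul(-2876, I, Pow(2, Rational(1, 2)))), Rational(1, 2))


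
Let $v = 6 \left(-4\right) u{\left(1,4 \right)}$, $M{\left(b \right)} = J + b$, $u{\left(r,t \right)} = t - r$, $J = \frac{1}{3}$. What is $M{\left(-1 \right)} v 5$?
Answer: $240$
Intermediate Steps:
$J = \frac{1}{3} \approx 0.33333$
$M{\left(b \right)} = \frac{1}{3} + b$
$v = -72$ ($v = 6 \left(-4\right) \left(4 - 1\right) = - 24 \left(4 - 1\right) = \left(-24\right) 3 = -72$)
$M{\left(-1 \right)} v 5 = \left(\frac{1}{3} - 1\right) \left(\left(-72\right) 5\right) = \left(- \frac{2}{3}\right) \left(-360\right) = 240$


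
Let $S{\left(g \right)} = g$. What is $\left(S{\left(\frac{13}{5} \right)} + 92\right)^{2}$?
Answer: $\frac{223729}{25} \approx 8949.2$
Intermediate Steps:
$\left(S{\left(\frac{13}{5} \right)} + 92\right)^{2} = \left(\frac{13}{5} + 92\right)^{2} = \left(\frac{473}{5}\right)^{2} = \frac{223729}{25}$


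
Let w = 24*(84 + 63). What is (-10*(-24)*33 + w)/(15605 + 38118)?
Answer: 11448/53723 ≈ 0.21309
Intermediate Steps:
w = 3528 (w = 24*147 = 3528)
(-10*(-24)*33 + w)/(15605 + 38118) = (-10*(-24)*33 + 3528)/(15605 + 38118) = (240*33 + 3528)/53723 = (7920 + 3528)*(1/53723) = 11448*(1/53723) = 11448/53723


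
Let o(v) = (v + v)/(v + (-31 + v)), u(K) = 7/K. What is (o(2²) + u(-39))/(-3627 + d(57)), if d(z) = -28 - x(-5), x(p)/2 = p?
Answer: 473/3269565 ≈ 0.00014467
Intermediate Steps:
x(p) = 2*p
d(z) = -18 (d(z) = -28 - 2*(-5) = -28 - 1*(-10) = -28 + 10 = -18)
o(v) = 2*v/(-31 + 2*v) (o(v) = (2*v)/(-31 + 2*v) = 2*v/(-31 + 2*v))
(o(2²) + u(-39))/(-3627 + d(57)) = (2*2²/(-31 + 2*2²) + 7/(-39))/(-3627 - 18) = (2*4/(-31 + 2*4) + 7*(-1/39))/(-3645) = (2*4/(-31 + 8) - 7/39)*(-1/3645) = (2*4/(-23) - 7/39)*(-1/3645) = (2*4*(-1/23) - 7/39)*(-1/3645) = (-8/23 - 7/39)*(-1/3645) = -473/897*(-1/3645) = 473/3269565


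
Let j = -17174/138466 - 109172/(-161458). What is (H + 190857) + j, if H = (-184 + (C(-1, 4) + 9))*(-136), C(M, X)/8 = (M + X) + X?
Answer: 1157178186876752/5589110857 ≈ 2.0704e+5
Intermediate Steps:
C(M, X) = 8*M + 16*X (C(M, X) = 8*((M + X) + X) = 8*(M + 2*X) = 8*M + 16*X)
j = 3085932615/5589110857 (j = -17174*1/138466 - 109172*(-1/161458) = -8587/69233 + 54586/80729 = 3085932615/5589110857 ≈ 0.55213)
H = 16184 (H = (-184 + ((8*(-1) + 16*4) + 9))*(-136) = (-184 + ((-8 + 64) + 9))*(-136) = (-184 + (56 + 9))*(-136) = (-184 + 65)*(-136) = -119*(-136) = 16184)
(H + 190857) + j = (16184 + 190857) + 3085932615/5589110857 = 207041 + 3085932615/5589110857 = 1157178186876752/5589110857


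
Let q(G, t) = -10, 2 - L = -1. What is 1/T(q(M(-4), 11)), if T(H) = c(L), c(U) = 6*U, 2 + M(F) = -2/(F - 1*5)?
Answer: 1/18 ≈ 0.055556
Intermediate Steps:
M(F) = -2 - 2/(-5 + F) (M(F) = -2 - 2/(F - 1*5) = -2 - 2/(F - 5) = -2 - 2/(-5 + F))
L = 3 (L = 2 - 1*(-1) = 2 + 1 = 3)
T(H) = 18 (T(H) = 6*3 = 18)
1/T(q(M(-4), 11)) = 1/18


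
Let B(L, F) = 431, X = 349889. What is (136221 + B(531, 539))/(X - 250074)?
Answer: 136652/99815 ≈ 1.3691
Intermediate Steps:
(136221 + B(531, 539))/(X - 250074) = (136221 + 431)/(349889 - 250074) = 136652/99815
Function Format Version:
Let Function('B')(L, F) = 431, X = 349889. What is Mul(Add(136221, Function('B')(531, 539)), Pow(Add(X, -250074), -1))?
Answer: Rational(136652, 99815) ≈ 1.3691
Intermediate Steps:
Mul(Add(136221, Function('B')(531, 539)), Pow(Add(X, -250074), -1)) = Mul(Add(136221, 431), Pow(Add(349889, -250074), -1)) = Mul(136652, Pow(99815, -1)) = Mul(136652, Rational(1, 99815)) = Rational(136652, 99815)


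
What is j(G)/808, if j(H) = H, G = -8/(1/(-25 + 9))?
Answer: 16/101 ≈ 0.15842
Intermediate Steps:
G = 128 (G = -8/(1/(-16)) = -8/(-1/16) = -8*(-16) = 128)
j(G)/808 = 128/808 = 128*(1/808) = 16/101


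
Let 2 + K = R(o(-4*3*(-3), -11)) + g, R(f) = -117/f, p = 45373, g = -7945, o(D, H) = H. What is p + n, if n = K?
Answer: 411803/11 ≈ 37437.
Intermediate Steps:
K = -87300/11 (K = -2 + (-117/(-11) - 7945) = -2 + (-117*(-1/11) - 7945) = -2 + (117/11 - 7945) = -2 - 87278/11 = -87300/11 ≈ -7936.4)
n = -87300/11 ≈ -7936.4
p + n = 45373 - 87300/11 = 411803/11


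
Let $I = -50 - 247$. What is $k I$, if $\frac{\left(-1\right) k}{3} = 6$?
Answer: $5346$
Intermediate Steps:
$I = -297$ ($I = -50 - 247 = -297$)
$k = -18$ ($k = \left(-3\right) 6 = -18$)
$k I = \left(-18\right) \left(-297\right) = 5346$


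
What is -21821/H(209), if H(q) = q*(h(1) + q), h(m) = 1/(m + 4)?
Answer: -109105/218614 ≈ -0.49908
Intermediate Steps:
h(m) = 1/(4 + m)
H(q) = q*(⅕ + q) (H(q) = q*(1/(4 + 1) + q) = q*(1/5 + q) = q*(⅕ + q))
-21821/H(209) = -21821*1/(209*(⅕ + 209)) = -21821/(209*(1046/5)) = -21821/218614/5 = -21821*5/218614 = -109105/218614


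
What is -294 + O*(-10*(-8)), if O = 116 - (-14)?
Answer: 10106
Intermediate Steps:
O = 130 (O = 116 - 1*(-14) = 116 + 14 = 130)
-294 + O*(-10*(-8)) = -294 + 130*(-10*(-8)) = -294 + 130*80 = -294 + 10400 = 10106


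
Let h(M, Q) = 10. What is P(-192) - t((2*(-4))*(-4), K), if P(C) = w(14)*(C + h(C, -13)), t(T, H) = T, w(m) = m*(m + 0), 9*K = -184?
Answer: -35704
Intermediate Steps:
K = -184/9 (K = (1/9)*(-184) = -184/9 ≈ -20.444)
w(m) = m**2 (w(m) = m*m = m**2)
P(C) = 1960 + 196*C (P(C) = 14**2*(C + 10) = 196*(10 + C) = 1960 + 196*C)
P(-192) - t((2*(-4))*(-4), K) = (1960 + 196*(-192)) - 2*(-4)*(-4) = (1960 - 37632) - (-8)*(-4) = -35672 - 1*32 = -35672 - 32 = -35704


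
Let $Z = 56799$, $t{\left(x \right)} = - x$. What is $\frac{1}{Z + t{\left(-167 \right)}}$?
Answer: $\frac{1}{56966} \approx 1.7554 \cdot 10^{-5}$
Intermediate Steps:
$\frac{1}{Z + t{\left(-167 \right)}} = \frac{1}{56799 - -167} = \frac{1}{56799 + 167} = \frac{1}{56966}$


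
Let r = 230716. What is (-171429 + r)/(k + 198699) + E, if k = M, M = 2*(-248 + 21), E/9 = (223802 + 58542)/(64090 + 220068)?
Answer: 260303225933/28166451355 ≈ 9.2416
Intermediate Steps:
E = 1270548/142079 (E = 9*((223802 + 58542)/(64090 + 220068)) = 9*(282344/284158) = 9*(282344*(1/284158)) = 9*(141172/142079) = 1270548/142079 ≈ 8.9426)
M = -454 (M = 2*(-227) = -454)
k = -454
(-171429 + r)/(k + 198699) + E = (-171429 + 230716)/(-454 + 198699) + 1270548/142079 = 59287/198245 + 1270548/142079 = 260303225933/28166451355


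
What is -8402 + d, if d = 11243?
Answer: 2841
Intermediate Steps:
-8402 + d = -8402 + 11243 = 2841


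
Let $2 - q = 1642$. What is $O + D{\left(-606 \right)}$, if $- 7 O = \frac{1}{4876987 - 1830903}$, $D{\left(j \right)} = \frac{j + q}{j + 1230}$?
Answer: $- \frac{5986316659}{1663161864} \approx -3.5994$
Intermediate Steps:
$q = -1640$ ($q = 2 - 1642 = -1640$)
$D{\left(j \right)} = \frac{-1640 + j}{1230 + j}$ ($D{\left(j \right)} = \frac{j - 1640}{j + 1230} = \frac{-1640 + j}{1230 + j}$)
$O = - \frac{1}{21322588}$ ($O = - \frac{1}{7 \left(4876987 - 1830903\right)} = - \frac{1}{7 \cdot 3046084} = \left(- \frac{1}{7}\right) \frac{1}{3046084} = - \frac{1}{21322588} \approx -4.6899 \cdot 10^{-8}$)
$O + D{\left(-606 \right)} = - \frac{1}{21322588} + \frac{-1640 - 606}{1230 - 606} = - \frac{1}{21322588} + \frac{1}{624} \left(-2246\right) = - \frac{1}{21322588} - \frac{1123}{312} = - \frac{5986316659}{1663161864}$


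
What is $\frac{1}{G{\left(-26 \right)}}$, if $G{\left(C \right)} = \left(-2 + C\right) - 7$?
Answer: $- \frac{1}{35} \approx -0.028571$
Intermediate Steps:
$G{\left(C \right)} = -9 + C$
$\frac{1}{G{\left(-26 \right)}} = \frac{1}{-9 - 26} = \frac{1}{-35} = - \frac{1}{35}$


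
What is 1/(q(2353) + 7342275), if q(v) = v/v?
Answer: 1/7342276 ≈ 1.3620e-7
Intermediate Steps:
q(v) = 1
1/(q(2353) + 7342275) = 1/(1 + 7342275) = 1/7342276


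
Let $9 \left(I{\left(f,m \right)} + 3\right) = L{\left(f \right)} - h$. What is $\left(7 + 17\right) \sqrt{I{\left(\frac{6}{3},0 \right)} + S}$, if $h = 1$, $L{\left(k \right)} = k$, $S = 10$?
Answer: $64$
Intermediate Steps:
$I{\left(f,m \right)} = - \frac{28}{9} + \frac{f}{9}$ ($I{\left(f,m \right)} = -3 + \frac{f - 1}{9} = -3 + \frac{-1 + f}{9} = -3 + \left(- \frac{1}{9} + \frac{f}{9}\right) = - \frac{28}{9} + \frac{f}{9}$)
$\left(7 + 17\right) \sqrt{I{\left(\frac{6}{3},0 \right)} + S} = \left(7 + 17\right) \sqrt{\left(- \frac{28}{9} + \frac{6 \cdot \frac{1}{3}}{9}\right) + 10} = 24 \sqrt{\left(- \frac{28}{9} + \frac{6 \cdot \frac{1}{3}}{9}\right) + 10} = 24 \sqrt{\left(- \frac{28}{9} + \frac{1}{9} \cdot 2\right) + 10} = 24 \sqrt{\left(- \frac{28}{9} + \frac{2}{9}\right) + 10} = 24 \sqrt{- \frac{26}{9} + 10} = 24 \sqrt{\frac{64}{9}} = 24 \cdot \frac{8}{3} = 64$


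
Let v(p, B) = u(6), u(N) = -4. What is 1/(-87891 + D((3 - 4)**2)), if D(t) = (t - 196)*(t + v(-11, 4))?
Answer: -1/87306 ≈ -1.1454e-5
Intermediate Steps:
v(p, B) = -4
D(t) = (-196 + t)*(-4 + t) (D(t) = (t - 196)*(t - 4) = (-196 + t)*(-4 + t))
1/(-87891 + D((3 - 4)**2)) = 1/(-87891 + (784 + ((3 - 4)**2)**2 - 200*(3 - 4)**2)) = 1/(-87891 + (784 + ((-1)**2)**2 - 200*(-1)**2)) = 1/(-87891 + (784 + 1**2 - 200*1)) = 1/(-87891 + (784 + 1 - 200)) = 1/(-87891 + 585) = 1/(-87306) = -1/87306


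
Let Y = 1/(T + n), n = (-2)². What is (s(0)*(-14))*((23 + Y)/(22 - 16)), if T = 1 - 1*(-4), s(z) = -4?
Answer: 5824/27 ≈ 215.70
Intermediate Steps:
n = 4
T = 5 (T = 1 + 4 = 5)
Y = ⅑ (Y = 1/(5 + 4) = 1/9 = ⅑ ≈ 0.11111)
(s(0)*(-14))*((23 + Y)/(22 - 16)) = (-4*(-14))*((23 + ⅑)/(22 - 16)) = 56*((208/9)/6) = 56*((208/9)*(⅙)) = 56*(104/27) = 5824/27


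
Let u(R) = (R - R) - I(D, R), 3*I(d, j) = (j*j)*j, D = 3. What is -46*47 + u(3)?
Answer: -2171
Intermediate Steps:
I(d, j) = j³/3 (I(d, j) = ((j*j)*j)/3 = (j²*j)/3 = j³/3)
u(R) = -R³/3 (u(R) = (R - R) - R³/3 = 0 - R³/3 = -R³/3)
-46*47 + u(3) = -46*47 - ⅓*3³ = -2162 - ⅓*27 = -2162 - 9 = -2171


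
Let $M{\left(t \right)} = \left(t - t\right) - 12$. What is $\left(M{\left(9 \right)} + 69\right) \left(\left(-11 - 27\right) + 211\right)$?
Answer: $9861$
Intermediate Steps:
$M{\left(t \right)} = -12$ ($M{\left(t \right)} = 0 - 12 = -12$)
$\left(M{\left(9 \right)} + 69\right) \left(\left(-11 - 27\right) + 211\right) = \left(-12 + 69\right) \left(\left(-11 - 27\right) + 211\right) = 57 \left(\left(-11 - 27\right) + 211\right) = 57 \left(-38 + 211\right) = 57 \cdot 173 = 9861$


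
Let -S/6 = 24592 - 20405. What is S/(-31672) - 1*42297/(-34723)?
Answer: 1105970895/549873428 ≈ 2.0113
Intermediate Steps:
S = -25122 (S = -6*(24592 - 20405) = -6*4187 = -25122)
S/(-31672) - 1*42297/(-34723) = -25122/(-31672) - 1*42297/(-34723) = -25122*(-1/31672) - 42297*(-1/34723) = 12561/15836 + 42297/34723 = 1105970895/549873428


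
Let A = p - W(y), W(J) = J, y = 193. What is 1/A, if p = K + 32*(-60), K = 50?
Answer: -1/2063 ≈ -0.00048473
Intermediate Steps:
p = -1870 (p = 50 + 32*(-60) = 50 - 1920 = -1870)
A = -2063 (A = -1870 - 1*193 = -1870 - 193 = -2063)
1/A = 1/(-2063) = -1/2063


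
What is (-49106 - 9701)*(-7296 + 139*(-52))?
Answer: 854112868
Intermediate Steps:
(-49106 - 9701)*(-7296 + 139*(-52)) = -58807*(-7296 - 7228) = -58807*(-14524) = 854112868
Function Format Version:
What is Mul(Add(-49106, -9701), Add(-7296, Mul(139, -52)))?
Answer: 854112868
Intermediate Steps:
Mul(Add(-49106, -9701), Add(-7296, Mul(139, -52))) = Mul(-58807, Add(-7296, -7228)) = Mul(-58807, -14524) = 854112868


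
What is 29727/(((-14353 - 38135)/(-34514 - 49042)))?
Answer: 851807/18 ≈ 47323.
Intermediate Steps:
29727/(((-14353 - 38135)/(-34514 - 49042))) = 29727/((-52488/(-83556))) = 29727/((-52488*(-1/83556))) = 29727/(1458/2321) = 29727*(2321/1458) = 851807/18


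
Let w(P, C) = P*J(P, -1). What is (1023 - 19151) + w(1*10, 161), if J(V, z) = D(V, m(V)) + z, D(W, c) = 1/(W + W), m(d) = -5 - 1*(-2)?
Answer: -36275/2 ≈ -18138.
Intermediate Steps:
m(d) = -3 (m(d) = -5 + 2 = -3)
D(W, c) = 1/(2*W)
J(V, z) = z + 1/(2*V) (J(V, z) = 1/(2*V) + z = z + 1/(2*V))
w(P, C) = P*(-1 + 1/(2*P))
(1023 - 19151) + w(1*10, 161) = (1023 - 19151) + (1/2 - 10) = -18128 + (1/2 - 1*10) = -18128 + (1/2 - 10) = -18128 - 19/2 = -36275/2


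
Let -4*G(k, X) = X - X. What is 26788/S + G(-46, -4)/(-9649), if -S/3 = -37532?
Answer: 6697/28149 ≈ 0.23791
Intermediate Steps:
G(k, X) = 0 (G(k, X) = -(X - X)/4 = -1/4*0 = 0)
S = 112596 (S = -3*(-37532) = 112596)
26788/S + G(-46, -4)/(-9649) = 26788/112596 + 0/(-9649) = 26788*(1/112596) + 0*(-1/9649) = 6697/28149 + 0 = 6697/28149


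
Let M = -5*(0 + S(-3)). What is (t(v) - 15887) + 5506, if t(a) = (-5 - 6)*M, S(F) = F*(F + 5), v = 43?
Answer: -10711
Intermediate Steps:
S(F) = F*(5 + F)
M = 30 (M = -5*(0 - 3*(5 - 3)) = -5*(0 - 3*2) = -5*(0 - 6) = -5*(-6) = 30)
t(a) = -330 (t(a) = (-5 - 6)*30 = -11*30 = -330)
(t(v) - 15887) + 5506 = (-330 - 15887) + 5506 = -16217 + 5506 = -10711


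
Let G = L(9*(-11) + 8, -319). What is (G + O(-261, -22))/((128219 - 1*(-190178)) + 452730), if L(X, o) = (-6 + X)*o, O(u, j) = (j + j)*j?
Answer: 31911/771127 ≈ 0.041382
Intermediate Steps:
O(u, j) = 2*j² (O(u, j) = (2*j)*j = 2*j²)
L(X, o) = o*(-6 + X)
G = 30943 (G = -319*(-6 + (9*(-11) + 8)) = -319*(-6 + (-99 + 8)) = -319*(-6 - 91) = -319*(-97) = 30943)
(G + O(-261, -22))/((128219 - 1*(-190178)) + 452730) = (30943 + 2*(-22)²)/((128219 - 1*(-190178)) + 452730) = (30943 + 2*484)/((128219 + 190178) + 452730) = (30943 + 968)/(318397 + 452730) = 31911/771127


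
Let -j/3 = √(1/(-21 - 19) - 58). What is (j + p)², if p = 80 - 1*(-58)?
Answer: 740871/40 - 207*I*√23210/5 ≈ 18522.0 - 6307.2*I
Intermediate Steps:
j = -3*I*√23210/20 (j = -3*√(1/(-21 - 19) - 58) = -3*√(1/(-40) - 58) = -3*√(-1/40 - 58) = -3*I*√23210/20 ≈ -22.852*I)
p = 138 (p = 80 + 58 = 138)
(j + p)² = (-3*I*√23210/20 + 138)² = (138 - 3*I*√23210/20)²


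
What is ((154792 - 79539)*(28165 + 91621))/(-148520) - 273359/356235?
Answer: -321123403485331/5290802220 ≈ -60695.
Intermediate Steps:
((154792 - 79539)*(28165 + 91621))/(-148520) - 273359/356235 = (75253*119786)*(-1/148520) - 273359*1/356235 = 9014255858*(-1/148520) - 273359/356235 = -4507127929/74260 - 273359/356235 = -321123403485331/5290802220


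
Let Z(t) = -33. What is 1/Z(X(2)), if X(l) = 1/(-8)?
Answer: -1/33 ≈ -0.030303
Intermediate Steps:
X(l) = -⅛
1/Z(X(2)) = 1/(-33) = -1/33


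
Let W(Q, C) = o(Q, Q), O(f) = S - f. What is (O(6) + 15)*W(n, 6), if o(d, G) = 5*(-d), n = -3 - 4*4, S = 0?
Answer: 855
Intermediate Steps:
O(f) = -f (O(f) = 0 - f = -f)
n = -19 (n = -3 - 16 = -19)
o(d, G) = -5*d
W(Q, C) = -5*Q
(O(6) + 15)*W(n, 6) = (-1*6 + 15)*(-5*(-19)) = (-6 + 15)*95 = 9*95 = 855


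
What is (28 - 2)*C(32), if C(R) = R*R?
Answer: 26624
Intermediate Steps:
C(R) = R**2
(28 - 2)*C(32) = (28 - 2)*32**2 = 26*1024 = 26624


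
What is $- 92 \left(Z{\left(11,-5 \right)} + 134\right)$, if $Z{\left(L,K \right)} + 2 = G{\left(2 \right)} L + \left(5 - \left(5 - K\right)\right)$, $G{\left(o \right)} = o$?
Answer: $-13708$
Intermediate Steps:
$Z{\left(L,K \right)} = -2 + K + 2 L$ ($Z{\left(L,K \right)} = -2 + \left(2 L + \left(5 - \left(5 - K\right)\right)\right) = -2 + \left(2 L + \left(5 + \left(-5 + K\right)\right)\right) = -2 + \left(2 L + K\right) = -2 + \left(K + 2 L\right) = -2 + K + 2 L$)
$- 92 \left(Z{\left(11,-5 \right)} + 134\right) = - 92 \left(\left(-2 - 5 + 2 \cdot 11\right) + 134\right) = - 92 \left(\left(-2 - 5 + 22\right) + 134\right) = - 92 \left(15 + 134\right) = - 92 \cdot 149 = \left(-1\right) 13708 = -13708$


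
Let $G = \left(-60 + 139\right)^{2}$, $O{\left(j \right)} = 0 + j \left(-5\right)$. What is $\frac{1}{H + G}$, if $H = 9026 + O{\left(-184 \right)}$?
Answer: $\frac{1}{16187} \approx 6.1778 \cdot 10^{-5}$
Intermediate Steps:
$O{\left(j \right)} = - 5 j$ ($O{\left(j \right)} = 0 - 5 j = - 5 j$)
$G = 6241$ ($G = 79^{2} = 6241$)
$H = 9946$ ($H = 9026 - -920 = 9026 + 920 = 9946$)
$\frac{1}{H + G} = \frac{1}{9946 + 6241} = \frac{1}{16187}$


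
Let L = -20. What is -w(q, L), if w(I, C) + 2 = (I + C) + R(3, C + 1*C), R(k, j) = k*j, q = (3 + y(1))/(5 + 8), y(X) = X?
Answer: 1842/13 ≈ 141.69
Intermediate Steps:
q = 4/13 (q = (3 + 1)/(5 + 8) = 4/13 ≈ 0.30769)
R(k, j) = j*k
w(I, C) = -2 + I + 7*C (w(I, C) = -2 + ((I + C) + (C + 1*C)*3) = -2 + ((C + I) + (C + C)*3) = -2 + ((C + I) + (2*C)*3) = -2 + ((C + I) + 6*C) = -2 + (I + 7*C) = -2 + I + 7*C)
-w(q, L) = -(-2 + 4/13 + 7*(-20)) = -(-2 + 4/13 - 140) = -1*(-1842/13) = 1842/13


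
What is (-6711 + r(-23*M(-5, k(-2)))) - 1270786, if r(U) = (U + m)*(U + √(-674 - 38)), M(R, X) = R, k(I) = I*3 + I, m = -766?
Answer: -1352362 - 1302*I*√178 ≈ -1.3524e+6 - 17371.0*I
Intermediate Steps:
k(I) = 4*I (k(I) = 3*I + I = 4*I)
r(U) = (-766 + U)*(U + 2*I*√178) (r(U) = (U - 766)*(U + √(-674 - 38)) = (-766 + U)*(U + √(-712)) = (-766 + U)*(U + 2*I*√178))
(-6711 + r(-23*M(-5, k(-2)))) - 1270786 = (-6711 + ((-23*(-5))² - (-17618)*(-5) - 1532*I*√178 + 2*I*(-23*(-5))*√178)) - 1270786 = (-6711 + (115² - 766*115 - 1532*I*√178 + 2*I*115*√178)) - 1270786 = (-6711 + (13225 - 88090 - 1532*I*√178 + 230*I*√178)) - 1270786 = (-6711 + (-74865 - 1302*I*√178)) - 1270786 = (-81576 - 1302*I*√178) - 1270786 = -1352362 - 1302*I*√178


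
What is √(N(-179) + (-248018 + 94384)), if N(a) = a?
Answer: I*√153813 ≈ 392.19*I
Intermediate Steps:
√(N(-179) + (-248018 + 94384)) = √(-179 + (-248018 + 94384)) = √(-179 - 153634) = √(-153813) = I*√153813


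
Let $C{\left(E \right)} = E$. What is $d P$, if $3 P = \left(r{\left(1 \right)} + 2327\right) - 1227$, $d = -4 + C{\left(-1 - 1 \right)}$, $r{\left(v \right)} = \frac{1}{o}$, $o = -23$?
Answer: $- \frac{50598}{23} \approx -2199.9$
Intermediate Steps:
$r{\left(v \right)} = - \frac{1}{23}$ ($r{\left(v \right)} = \frac{1}{-23} = - \frac{1}{23}$)
$d = -6$ ($d = -4 - 2 = -6$)
$P = \frac{8433}{23}$ ($P = \frac{\left(- \frac{1}{23} + 2327\right) - 1227}{3} = \frac{\frac{53520}{23} - 1227}{3} = \frac{1}{3} \cdot \frac{25299}{23} = \frac{8433}{23} \approx 366.65$)
$d P = \left(-6\right) \frac{8433}{23} = - \frac{50598}{23}$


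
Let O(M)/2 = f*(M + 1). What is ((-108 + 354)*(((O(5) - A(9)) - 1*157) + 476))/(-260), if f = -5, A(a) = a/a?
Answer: -15867/65 ≈ -244.11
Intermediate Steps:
A(a) = 1
O(M) = -10 - 10*M (O(M) = 2*(-5*(M + 1)) = 2*(-5*(1 + M)) = 2*(-5 - 5*M) = -10 - 10*M)
((-108 + 354)*(((O(5) - A(9)) - 1*157) + 476))/(-260) = ((-108 + 354)*((((-10 - 10*5) - 1*1) - 1*157) + 476))/(-260) = (246*((((-10 - 50) - 1) - 157) + 476))*(-1/260) = (246*(((-60 - 1) - 157) + 476))*(-1/260) = (246*((-61 - 157) + 476))*(-1/260) = (246*(-218 + 476))*(-1/260) = (246*258)*(-1/260) = 63468*(-1/260) = -15867/65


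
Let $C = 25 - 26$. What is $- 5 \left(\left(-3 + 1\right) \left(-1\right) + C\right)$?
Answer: $-5$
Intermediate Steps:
$C = -1$ ($C = 25 - 26 = -1$)
$- 5 \left(\left(-3 + 1\right) \left(-1\right) + C\right) = - 5 \left(\left(-3 + 1\right) \left(-1\right) - 1\right) = - 5 \left(\left(-2\right) \left(-1\right) - 1\right) = - 5 \left(2 - 1\right) = \left(-5\right) 1 = -5$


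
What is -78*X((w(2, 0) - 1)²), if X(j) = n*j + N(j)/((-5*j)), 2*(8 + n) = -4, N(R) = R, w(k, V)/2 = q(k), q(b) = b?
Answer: 35178/5 ≈ 7035.6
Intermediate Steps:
w(k, V) = 2*k
n = -10 (n = -8 + (½)*(-4) = -8 - 2 = -10)
X(j) = -⅕ - 10*j (X(j) = -10*j + j/((-5*j)) = -10*j + j*(-1/(5*j)) = -10*j - ⅕ = -⅕ - 10*j)
-78*X((w(2, 0) - 1)²) = -78*(-⅕ - 10*(2*2 - 1)²) = -78*(-⅕ - 10*(4 - 1)²) = -78*(-⅕ - 10*3²) = -78*(-⅕ - 10*9) = -78*(-⅕ - 90) = -78*(-451/5) = 35178/5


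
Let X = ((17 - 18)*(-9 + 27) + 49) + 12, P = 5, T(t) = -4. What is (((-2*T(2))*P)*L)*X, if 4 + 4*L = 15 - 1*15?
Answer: -1720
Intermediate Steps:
L = -1 (L = -1 + (15 - 1*15)/4 = -1 + (15 - 15)/4 = -1 + (¼)*0 = -1 + 0 = -1)
X = 43 (X = (-1*18 + 49) + 12 = (-18 + 49) + 12 = 31 + 12 = 43)
(((-2*T(2))*P)*L)*X = ((-2*(-4)*5)*(-1))*43 = ((8*5)*(-1))*43 = (40*(-1))*43 = -40*43 = -1720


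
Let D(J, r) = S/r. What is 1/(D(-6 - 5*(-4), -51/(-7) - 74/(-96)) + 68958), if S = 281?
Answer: 2707/186763722 ≈ 1.4494e-5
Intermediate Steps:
D(J, r) = 281/r
1/(D(-6 - 5*(-4), -51/(-7) - 74/(-96)) + 68958) = 1/(281/(-51/(-7) - 74/(-96)) + 68958) = 1/(281/(-51*(-⅐) - 74*(-1/96)) + 68958) = 1/(281/(51/7 + 37/48) + 68958) = 1/(281/(2707/336) + 68958) = 1/(281*(336/2707) + 68958) = 1/(94416/2707 + 68958) = 1/(186763722/2707) = 2707/186763722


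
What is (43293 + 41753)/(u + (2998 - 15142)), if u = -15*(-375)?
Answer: -85046/6519 ≈ -13.046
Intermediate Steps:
u = 5625
(43293 + 41753)/(u + (2998 - 15142)) = (43293 + 41753)/(5625 + (2998 - 15142)) = 85046/(5625 - 12144) = 85046/(-6519) = 85046*(-1/6519) = -85046/6519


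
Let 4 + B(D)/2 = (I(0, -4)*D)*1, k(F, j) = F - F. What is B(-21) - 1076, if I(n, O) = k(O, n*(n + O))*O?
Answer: -1084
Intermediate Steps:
k(F, j) = 0
I(n, O) = 0 (I(n, O) = 0*O = 0)
B(D) = -8 (B(D) = -8 + 2*((0*D)*1) = -8 + 2*(0*1) = -8 + 2*0 = -8 + 0 = -8)
B(-21) - 1076 = -8 - 1076 = -1084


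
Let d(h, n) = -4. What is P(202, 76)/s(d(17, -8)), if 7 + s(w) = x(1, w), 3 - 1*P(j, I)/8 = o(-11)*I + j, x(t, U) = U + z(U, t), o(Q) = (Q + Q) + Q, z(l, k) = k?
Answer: -9236/5 ≈ -1847.2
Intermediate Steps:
o(Q) = 3*Q (o(Q) = 2*Q + Q = 3*Q)
x(t, U) = U + t
P(j, I) = 24 - 8*j + 264*I (P(j, I) = 24 - 8*((3*(-11))*I + j) = 24 - 8*(-33*I + j) = 24 - 8*(j - 33*I) = 24 + (-8*j + 264*I) = 24 - 8*j + 264*I)
s(w) = -6 + w (s(w) = -7 + (w + 1) = -7 + (1 + w) = -6 + w)
P(202, 76)/s(d(17, -8)) = (24 - 8*202 + 264*76)/(-6 - 4) = (24 - 1616 + 20064)/(-10) = 18472*(-⅒) = -9236/5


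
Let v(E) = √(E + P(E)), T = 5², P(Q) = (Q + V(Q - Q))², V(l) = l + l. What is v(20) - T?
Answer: -25 + 2*√105 ≈ -4.5061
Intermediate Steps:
V(l) = 2*l
P(Q) = Q² (P(Q) = (Q + 2*(Q - Q))² = (Q + 2*0)² = (Q + 0)² = Q²)
T = 25
v(E) = √(E + E²)
v(20) - T = √(20*(1 + 20)) - 1*25 = √(20*21) - 25 = √420 - 25 = 2*√105 - 25 = -25 + 2*√105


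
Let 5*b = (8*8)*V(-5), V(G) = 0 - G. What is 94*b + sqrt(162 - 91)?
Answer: 6016 + sqrt(71) ≈ 6024.4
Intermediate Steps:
V(G) = -G
b = 64 (b = ((8*8)*(-1*(-5)))/5 = (64*5)/5 = (1/5)*320 = 64)
94*b + sqrt(162 - 91) = 94*64 + sqrt(162 - 91) = 6016 + sqrt(71)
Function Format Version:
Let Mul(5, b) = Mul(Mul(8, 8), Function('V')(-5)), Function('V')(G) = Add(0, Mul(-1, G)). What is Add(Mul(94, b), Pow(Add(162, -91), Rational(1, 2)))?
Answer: Add(6016, Pow(71, Rational(1, 2))) ≈ 6024.4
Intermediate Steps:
Function('V')(G) = Mul(-1, G)
b = 64 (b = Mul(Rational(1, 5), Mul(Mul(8, 8), Mul(-1, -5))) = Mul(Rational(1, 5), Mul(64, 5)) = Mul(Rational(1, 5), 320) = 64)
Add(Mul(94, b), Pow(Add(162, -91), Rational(1, 2))) = Add(Mul(94, 64), Pow(Add(162, -91), Rational(1, 2))) = Add(6016, Pow(71, Rational(1, 2)))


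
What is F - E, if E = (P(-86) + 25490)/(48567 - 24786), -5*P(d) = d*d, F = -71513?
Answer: -2834457773/39635 ≈ -71514.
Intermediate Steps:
P(d) = -d²/5 (P(d) = -d*d/5 = -d²/5)
E = 40018/39635 (E = (-⅕*(-86)² + 25490)/(48567 - 24786) = (-⅕*7396 + 25490)/23781 = (-7396/5 + 25490)*(1/23781) = (120054/5)*(1/23781) = 40018/39635 ≈ 1.0097)
F - E = -71513 - 1*40018/39635 = -71513 - 40018/39635 = -2834457773/39635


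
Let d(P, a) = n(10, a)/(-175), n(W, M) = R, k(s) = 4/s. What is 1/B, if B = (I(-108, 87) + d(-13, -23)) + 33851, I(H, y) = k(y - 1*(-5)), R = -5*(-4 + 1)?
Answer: 805/27250021 ≈ 2.9541e-5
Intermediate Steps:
R = 15 (R = -5*(-3) = 15)
n(W, M) = 15
I(H, y) = 4/(5 + y) (I(H, y) = 4/(y - 1*(-5)) = 4/(y + 5) = 4/(5 + y))
d(P, a) = -3/35 (d(P, a) = 15/(-175) = 15*(-1/175) = -3/35)
B = 27250021/805 (B = (4/(5 + 87) - 3/35) + 33851 = (4/92 - 3/35) + 33851 = (4*(1/92) - 3/35) + 33851 = (1/23 - 3/35) + 33851 = -34/805 + 33851 = 27250021/805 ≈ 33851.)
1/B = 1/(27250021/805) = 805/27250021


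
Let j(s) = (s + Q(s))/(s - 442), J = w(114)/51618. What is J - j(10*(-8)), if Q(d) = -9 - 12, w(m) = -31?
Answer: -435800/2245383 ≈ -0.19409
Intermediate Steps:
Q(d) = -21
J = -31/51618 ≈ -0.00060057
j(s) = (-21 + s)/(-442 + s) (j(s) = (s - 21)/(s - 442) = (-21 + s)/(-442 + s))
J - j(10*(-8)) = -31/51618 - (-21 + 10*(-8))/(-442 + 10*(-8)) = -31/51618 - (-21 - 80)/(-442 - 80) = -31/51618 - (-101)/(-522) = -31/51618 - (-1)*(-101)/522 = -31/51618 - 1*101/522 = -31/51618 - 101/522 = -435800/2245383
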